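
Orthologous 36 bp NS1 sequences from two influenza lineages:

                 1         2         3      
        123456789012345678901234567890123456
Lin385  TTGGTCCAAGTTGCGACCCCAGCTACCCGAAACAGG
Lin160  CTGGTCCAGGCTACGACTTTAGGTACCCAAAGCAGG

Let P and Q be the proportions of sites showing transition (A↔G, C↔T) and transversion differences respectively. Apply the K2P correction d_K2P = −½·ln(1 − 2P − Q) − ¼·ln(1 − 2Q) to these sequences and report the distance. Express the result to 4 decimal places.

0.3894

The sequences differ at positions 1 (T/C, transition), 9 (A/G, transition), 11 (T/C, transition), 13 (G/A, transition), 18 (C/T, transition), 19 (C/T, transition), 20 (C/T, transition), 23 (C/G, transversion), 29 (G/A, transition), 32 (A/G, transition).
Of the 10 differences, 9 transitions and 1 transversion over 36 sites: P = 9/36 = 0.250000, Q = 1/36 = 0.027778.
d = −0.5·ln(0.472222) − 0.25·ln(0.944444) = −0.5·(-0.750306) − 0.25·(-0.057159) = 0.3894.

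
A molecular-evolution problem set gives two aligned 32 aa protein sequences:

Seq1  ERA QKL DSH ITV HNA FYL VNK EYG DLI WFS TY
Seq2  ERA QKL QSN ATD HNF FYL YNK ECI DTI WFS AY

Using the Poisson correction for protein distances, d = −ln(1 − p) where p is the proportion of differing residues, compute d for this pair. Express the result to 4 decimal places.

0.3747

Differing sites — 7:D/Q; 9:H/N; 10:I/A; 12:V/D; 15:A/F; 19:V/Y; 23:Y/C; 24:G/I; 26:L/T; 31:T/A.
p = 10/32 = 0.312500.
d = −ln(1 − 0.312500) = −ln(0.687500) = 0.3747.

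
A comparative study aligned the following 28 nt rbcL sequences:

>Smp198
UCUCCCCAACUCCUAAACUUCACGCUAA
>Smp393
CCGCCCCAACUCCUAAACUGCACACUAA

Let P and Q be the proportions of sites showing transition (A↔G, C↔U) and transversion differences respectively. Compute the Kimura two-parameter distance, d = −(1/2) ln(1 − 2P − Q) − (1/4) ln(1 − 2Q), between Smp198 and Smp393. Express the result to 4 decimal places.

0.1591

Mismatches occur at site 1 (U→C, transition), site 3 (U→G, transversion), site 20 (U→G, transversion), site 24 (G→A, transition).
Of the 4 differences, 2 transitions and 2 transversions over 28 sites: P = 2/28 = 0.071429, Q = 2/28 = 0.071429.
d = −0.5·ln(0.785713) − 0.25·ln(0.857142) = −0.5·(-0.241164) − 0.25·(-0.154152) = 0.1591.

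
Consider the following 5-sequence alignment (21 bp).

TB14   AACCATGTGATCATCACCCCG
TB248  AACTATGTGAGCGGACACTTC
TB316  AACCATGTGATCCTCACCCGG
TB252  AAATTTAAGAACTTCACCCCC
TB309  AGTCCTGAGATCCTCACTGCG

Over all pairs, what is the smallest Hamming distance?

2

Pairwise Hamming distances:
  TB14 vs TB248: 10
  TB14 vs TB316: 2
  TB14 vs TB252: 8
  TB14 vs TB309: 7
  TB248 vs TB316: 10
  TB248 vs TB252: 12
  TB248 vs TB309: 15
  TB316 vs TB252: 9
  TB316 vs TB309: 7
  TB252 vs TB309: 10
The smallest is 2, between TB14 and TB316.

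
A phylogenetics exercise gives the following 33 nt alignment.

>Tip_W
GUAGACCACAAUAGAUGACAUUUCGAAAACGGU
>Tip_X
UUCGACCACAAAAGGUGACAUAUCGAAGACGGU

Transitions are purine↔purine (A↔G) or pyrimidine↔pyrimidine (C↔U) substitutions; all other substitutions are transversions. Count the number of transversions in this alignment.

Mismatches occur at site 1 (G→U, transversion), site 3 (A→C, transversion), site 12 (U→A, transversion), site 15 (A→G, transition), site 22 (U→A, transversion), site 28 (A→G, transition).
Of the 6 differences, 2 transitions and 4 transversions, so the answer is 4.

4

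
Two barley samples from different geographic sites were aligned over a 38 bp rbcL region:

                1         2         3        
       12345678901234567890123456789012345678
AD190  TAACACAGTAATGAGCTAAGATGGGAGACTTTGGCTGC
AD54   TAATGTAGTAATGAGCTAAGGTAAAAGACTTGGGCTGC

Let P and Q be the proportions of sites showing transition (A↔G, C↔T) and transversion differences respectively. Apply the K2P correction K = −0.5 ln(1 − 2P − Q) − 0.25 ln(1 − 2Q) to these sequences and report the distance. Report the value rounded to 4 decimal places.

0.2646

Differing sites — 4:C/T (Ti); 5:A/G (Ti); 6:C/T (Ti); 21:A/G (Ti); 23:G/A (Ti); 24:G/A (Ti); 25:G/A (Ti); 32:T/G (Tv).
Of the 8 differences, 7 transitions and 1 transversion over 38 sites: P = 7/38 = 0.184211, Q = 1/38 = 0.026316.
d = −0.5·ln(0.605262) − 0.25·ln(0.947368) = −0.5·(-0.502094) − 0.25·(-0.054068) = 0.2646.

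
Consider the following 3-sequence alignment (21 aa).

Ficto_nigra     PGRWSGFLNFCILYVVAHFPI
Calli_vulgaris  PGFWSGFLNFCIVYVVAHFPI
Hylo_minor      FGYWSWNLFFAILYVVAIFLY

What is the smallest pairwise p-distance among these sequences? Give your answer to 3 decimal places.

0.095

Pairwise Hamming distances:
  Ficto_nigra vs Calli_vulgaris: 2
  Ficto_nigra vs Hylo_minor: 9
  Calli_vulgaris vs Hylo_minor: 10
The smallest is 2 mismatches, between Ficto_nigra and Calli_vulgaris; p = 2/21 = 0.095.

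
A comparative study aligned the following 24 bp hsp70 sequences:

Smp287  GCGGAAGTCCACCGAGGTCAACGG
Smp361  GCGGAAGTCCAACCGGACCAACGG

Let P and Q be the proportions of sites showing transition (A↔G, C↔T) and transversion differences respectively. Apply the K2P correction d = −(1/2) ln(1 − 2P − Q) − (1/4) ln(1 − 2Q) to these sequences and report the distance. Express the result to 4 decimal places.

The sequences differ at positions 12 (C/A, transversion), 14 (G/C, transversion), 15 (A/G, transition), 17 (G/A, transition), 18 (T/C, transition).
Of the 5 differences, 3 transitions and 2 transversions over 24 sites: P = 3/24 = 0.125000, Q = 2/24 = 0.083333.
d = −0.5·ln(0.666667) − 0.25·ln(0.833334) = −0.5·(-0.405465) − 0.25·(-0.182321) = 0.2483.

0.2483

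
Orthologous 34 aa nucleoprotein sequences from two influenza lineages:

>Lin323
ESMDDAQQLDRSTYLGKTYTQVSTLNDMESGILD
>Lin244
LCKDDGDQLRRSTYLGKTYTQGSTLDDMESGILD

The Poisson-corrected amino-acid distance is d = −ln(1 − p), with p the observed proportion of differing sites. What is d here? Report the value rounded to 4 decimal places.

0.2683

Differing sites — 1:E/L; 2:S/C; 3:M/K; 6:A/G; 7:Q/D; 10:D/R; 22:V/G; 26:N/D.
p = 8/34 = 0.235294.
d = −ln(1 − 0.235294) = −ln(0.764706) = 0.2683.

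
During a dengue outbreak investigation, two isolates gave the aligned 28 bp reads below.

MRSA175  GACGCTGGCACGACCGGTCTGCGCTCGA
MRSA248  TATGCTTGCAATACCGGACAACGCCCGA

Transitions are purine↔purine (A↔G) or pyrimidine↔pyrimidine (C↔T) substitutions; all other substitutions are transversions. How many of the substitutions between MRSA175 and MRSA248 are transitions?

Mismatches occur at site 1 (G↔T, transversion), site 3 (C↔T, transition), site 7 (G↔T, transversion), site 11 (C↔A, transversion), site 12 (G↔T, transversion), site 18 (T↔A, transversion), site 20 (T↔A, transversion), site 21 (G↔A, transition), site 25 (T↔C, transition).
Of the 9 differences, 3 transitions and 6 transversions, so the answer is 3.

3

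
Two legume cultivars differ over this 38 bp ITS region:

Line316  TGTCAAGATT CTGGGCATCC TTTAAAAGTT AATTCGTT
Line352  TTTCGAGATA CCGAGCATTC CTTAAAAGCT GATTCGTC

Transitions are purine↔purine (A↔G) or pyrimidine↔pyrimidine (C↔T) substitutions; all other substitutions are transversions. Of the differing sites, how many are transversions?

2

The sequences differ at positions 2 (G/T, transversion), 5 (A/G, transition), 10 (T/A, transversion), 12 (T/C, transition), 14 (G/A, transition), 19 (C/T, transition), 21 (T/C, transition), 29 (T/C, transition), 31 (A/G, transition), 38 (T/C, transition).
Of the 10 differences, 8 transitions and 2 transversions, so the answer is 2.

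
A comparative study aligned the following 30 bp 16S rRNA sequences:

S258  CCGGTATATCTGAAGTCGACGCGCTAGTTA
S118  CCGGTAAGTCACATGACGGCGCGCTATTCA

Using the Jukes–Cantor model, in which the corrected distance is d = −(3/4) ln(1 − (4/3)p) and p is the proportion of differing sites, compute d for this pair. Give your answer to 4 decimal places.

0.3831

The sequences differ at positions 7 (T/A), 8 (A/G), 11 (T/A), 12 (G/C), 14 (A/T), 16 (T/A), 19 (A/G), 27 (G/T), 29 (T/C).
p = 9/30 = 0.300000.
d = −0.75 · ln(1 − (4/3)·0.300000) = −0.75 · ln(0.600000) = −0.75 · (-0.510826) = 0.3831.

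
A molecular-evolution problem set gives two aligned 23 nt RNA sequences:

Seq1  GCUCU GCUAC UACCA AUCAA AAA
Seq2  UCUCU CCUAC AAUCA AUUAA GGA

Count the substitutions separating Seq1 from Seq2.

7

Mismatches occur at site 1 (G↔U), site 6 (G↔C), site 11 (U↔A), site 13 (C↔U), site 18 (C↔U), site 21 (A↔G), site 22 (A↔G).
That gives 7 mismatches out of 23 aligned sites, so the Hamming distance is 7.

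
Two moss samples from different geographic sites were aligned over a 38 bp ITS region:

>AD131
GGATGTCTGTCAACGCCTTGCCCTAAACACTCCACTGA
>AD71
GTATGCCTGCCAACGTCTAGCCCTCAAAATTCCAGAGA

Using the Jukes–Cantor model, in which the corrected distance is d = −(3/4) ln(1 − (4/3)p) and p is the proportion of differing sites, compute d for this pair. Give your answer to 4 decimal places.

The sequences differ at positions 2 (G/T), 6 (T/C), 10 (T/C), 16 (C/T), 19 (T/A), 25 (A/C), 28 (C/A), 30 (C/T), 35 (C/G), 36 (T/A).
p = 10/38 = 0.263158.
d = −0.75 · ln(1 − (4/3)·0.263158) = −0.75 · ln(0.649123) = −0.75 · (-0.432133) = 0.3241.

0.3241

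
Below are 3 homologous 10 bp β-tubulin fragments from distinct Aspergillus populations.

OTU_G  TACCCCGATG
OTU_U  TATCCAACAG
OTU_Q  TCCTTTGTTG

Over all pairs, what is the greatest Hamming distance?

Pairwise Hamming distances:
  OTU_G vs OTU_U: 5
  OTU_G vs OTU_Q: 5
  OTU_U vs OTU_Q: 8
The largest is 8, between OTU_U and OTU_Q.

8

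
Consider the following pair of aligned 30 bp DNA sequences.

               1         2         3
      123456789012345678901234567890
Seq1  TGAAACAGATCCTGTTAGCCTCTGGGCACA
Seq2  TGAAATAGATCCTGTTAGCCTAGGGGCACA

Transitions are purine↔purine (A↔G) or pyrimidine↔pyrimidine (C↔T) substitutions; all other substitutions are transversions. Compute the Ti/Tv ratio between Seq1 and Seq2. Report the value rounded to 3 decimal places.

0.500

Differing sites — 6:C/T (Ti); 22:C/A (Tv); 23:T/G (Tv).
Of the 3 differences, 1 transition and 2 transversions, so Ti/Tv = 1/2 = 0.500.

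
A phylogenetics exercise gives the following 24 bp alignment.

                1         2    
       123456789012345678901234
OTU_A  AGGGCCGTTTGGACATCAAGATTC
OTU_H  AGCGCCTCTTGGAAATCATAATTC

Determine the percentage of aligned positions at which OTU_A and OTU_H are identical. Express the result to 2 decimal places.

Differing sites — 3:G/C; 7:G/T; 8:T/C; 14:C/A; 19:A/T; 20:G/A.
18 of the 24 sites match, so the percent identity is 18/24 × 100 = 75.00%.

75.00%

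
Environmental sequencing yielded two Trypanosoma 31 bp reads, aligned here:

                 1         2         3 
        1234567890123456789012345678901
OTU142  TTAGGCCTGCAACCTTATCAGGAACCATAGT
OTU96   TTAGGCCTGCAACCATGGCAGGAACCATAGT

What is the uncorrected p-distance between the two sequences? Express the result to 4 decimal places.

0.0968

Mismatches occur at site 15 (T→A), site 17 (A→G), site 18 (T→G).
There are 3 differences over 31 sites, so p = 3/31 = 0.0968.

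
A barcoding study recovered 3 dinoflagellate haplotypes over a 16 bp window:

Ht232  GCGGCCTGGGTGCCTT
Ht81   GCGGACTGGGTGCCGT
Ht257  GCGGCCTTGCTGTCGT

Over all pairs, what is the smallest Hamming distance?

2

Pairwise Hamming distances:
  Ht232 vs Ht81: 2
  Ht232 vs Ht257: 4
  Ht81 vs Ht257: 4
The smallest is 2, between Ht232 and Ht81.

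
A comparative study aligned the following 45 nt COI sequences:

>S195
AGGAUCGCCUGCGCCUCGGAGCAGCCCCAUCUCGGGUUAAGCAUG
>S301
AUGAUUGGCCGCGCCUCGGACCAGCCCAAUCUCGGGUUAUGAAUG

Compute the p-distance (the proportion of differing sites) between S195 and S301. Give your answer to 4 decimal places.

0.1778

Differing sites — 2:G/U; 6:C/U; 8:C/G; 10:U/C; 21:G/C; 28:C/A; 40:A/U; 42:C/A.
There are 8 differences over 45 sites, so p = 8/45 = 0.1778.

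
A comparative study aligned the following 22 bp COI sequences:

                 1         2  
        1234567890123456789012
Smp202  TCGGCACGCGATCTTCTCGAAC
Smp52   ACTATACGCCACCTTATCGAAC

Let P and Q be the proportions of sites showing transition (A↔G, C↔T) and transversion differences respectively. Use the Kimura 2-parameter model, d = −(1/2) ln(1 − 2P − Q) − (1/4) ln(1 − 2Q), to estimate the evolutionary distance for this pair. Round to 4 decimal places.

0.4161

Differing sites — 1:T/A (Tv); 3:G/T (Tv); 4:G/A (Ti); 5:C/T (Ti); 10:G/C (Tv); 12:T/C (Ti); 16:C/A (Tv).
Of the 7 differences, 3 transitions and 4 transversions over 22 sites: P = 3/22 = 0.136364, Q = 4/22 = 0.181818.
d = −0.5·ln(0.545454) − 0.25·ln(0.636364) = −0.5·(-0.606137) − 0.25·(-0.451985) = 0.4161.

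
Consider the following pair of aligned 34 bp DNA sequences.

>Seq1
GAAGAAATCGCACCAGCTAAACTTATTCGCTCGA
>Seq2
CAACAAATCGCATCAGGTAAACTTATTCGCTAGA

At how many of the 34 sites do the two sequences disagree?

5

Differing sites — 1:G/C; 4:G/C; 13:C/T; 17:C/G; 32:C/A.
That gives 5 mismatches out of 34 aligned sites, so the Hamming distance is 5.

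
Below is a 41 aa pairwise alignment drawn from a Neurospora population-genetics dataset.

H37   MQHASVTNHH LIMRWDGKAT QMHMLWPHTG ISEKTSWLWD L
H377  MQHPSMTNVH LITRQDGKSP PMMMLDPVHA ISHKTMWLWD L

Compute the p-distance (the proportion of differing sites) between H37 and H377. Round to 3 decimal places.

0.366

Differing sites — 4:A/P; 6:V/M; 9:H/V; 13:M/T; 15:W/Q; 19:A/S; 20:T/P; 21:Q/P; 23:H/M; 26:W/D; 28:H/V; 29:T/H; 30:G/A; 33:E/H; 36:S/M.
There are 15 differences over 41 sites, so p = 15/41 = 0.366.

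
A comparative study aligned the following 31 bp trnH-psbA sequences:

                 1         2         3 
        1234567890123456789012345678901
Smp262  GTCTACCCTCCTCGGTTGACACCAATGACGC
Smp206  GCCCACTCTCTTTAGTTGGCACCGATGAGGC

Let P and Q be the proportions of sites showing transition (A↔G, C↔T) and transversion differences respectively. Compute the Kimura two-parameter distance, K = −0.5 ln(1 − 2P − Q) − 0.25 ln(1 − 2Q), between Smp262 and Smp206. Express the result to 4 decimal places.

0.4141

Mismatches occur at site 2 (T/C, transition), site 4 (T/C, transition), site 7 (C/T, transition), site 11 (C/T, transition), site 13 (C/T, transition), site 14 (G/A, transition), site 19 (A/G, transition), site 24 (A/G, transition), site 29 (C/G, transversion).
Of the 9 differences, 8 transitions and 1 transversion over 31 sites: P = 8/31 = 0.258065, Q = 1/31 = 0.032258.
d = −0.5·ln(0.451612) − 0.25·ln(0.935484) = −0.5·(-0.794932) − 0.25·(-0.066691) = 0.4141.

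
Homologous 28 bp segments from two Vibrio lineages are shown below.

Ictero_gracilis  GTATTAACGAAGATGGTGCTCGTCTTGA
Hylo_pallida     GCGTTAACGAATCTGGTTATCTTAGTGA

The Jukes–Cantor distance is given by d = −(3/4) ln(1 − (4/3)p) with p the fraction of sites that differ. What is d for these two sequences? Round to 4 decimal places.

Differing sites — 2:T/C; 3:A/G; 12:G/T; 13:A/C; 18:G/T; 19:C/A; 22:G/T; 24:C/A; 25:T/G.
p = 9/28 = 0.321429.
d = −0.75 · ln(1 − (4/3)·0.321429) = −0.75 · ln(0.571428) = −0.75 · (-0.559617) = 0.4197.

0.4197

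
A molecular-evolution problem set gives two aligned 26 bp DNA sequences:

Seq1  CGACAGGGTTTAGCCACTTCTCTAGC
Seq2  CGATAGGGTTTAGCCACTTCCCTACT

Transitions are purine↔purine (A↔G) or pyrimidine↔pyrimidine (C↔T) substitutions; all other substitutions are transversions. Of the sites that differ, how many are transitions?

Mismatches occur at site 4 (C→T, transition), site 21 (T→C, transition), site 25 (G→C, transversion), site 26 (C→T, transition).
Of the 4 differences, 3 transitions and 1 transversion, so the answer is 3.

3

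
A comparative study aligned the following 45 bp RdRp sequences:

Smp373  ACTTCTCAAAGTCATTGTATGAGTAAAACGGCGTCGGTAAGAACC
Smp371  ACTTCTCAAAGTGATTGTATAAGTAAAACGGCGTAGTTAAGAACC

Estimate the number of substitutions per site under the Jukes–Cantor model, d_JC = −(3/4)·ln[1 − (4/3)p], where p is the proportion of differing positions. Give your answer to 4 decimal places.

The sequences differ at positions 13 (C/G), 21 (G/A), 35 (C/A), 37 (G/T).
p = 4/45 = 0.088889.
d = −0.75 · ln(1 − (4/3)·0.088889) = −0.75 · ln(0.881481) = −0.75 · (-0.126152) = 0.0946.

0.0946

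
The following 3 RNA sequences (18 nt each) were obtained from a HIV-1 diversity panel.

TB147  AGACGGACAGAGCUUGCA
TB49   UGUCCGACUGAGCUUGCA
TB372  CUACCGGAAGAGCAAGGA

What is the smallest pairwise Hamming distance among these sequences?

4

Pairwise Hamming distances:
  TB147 vs TB49: 4
  TB147 vs TB372: 8
  TB49 vs TB372: 9
The smallest is 4, between TB147 and TB49.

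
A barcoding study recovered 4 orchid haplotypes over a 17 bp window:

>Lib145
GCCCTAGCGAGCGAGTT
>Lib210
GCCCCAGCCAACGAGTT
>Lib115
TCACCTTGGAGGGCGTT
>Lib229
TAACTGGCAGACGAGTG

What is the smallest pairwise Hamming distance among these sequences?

Pairwise Hamming distances:
  Lib145 vs Lib210: 3
  Lib145 vs Lib115: 8
  Lib145 vs Lib229: 8
  Lib210 vs Lib115: 9
  Lib210 vs Lib229: 8
  Lib115 vs Lib229: 11
The smallest is 3, between Lib145 and Lib210.

3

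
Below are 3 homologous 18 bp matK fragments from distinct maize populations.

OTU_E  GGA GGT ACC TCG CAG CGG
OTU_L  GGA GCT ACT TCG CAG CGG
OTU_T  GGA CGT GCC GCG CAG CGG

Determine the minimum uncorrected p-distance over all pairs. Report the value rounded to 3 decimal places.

0.111

Pairwise Hamming distances:
  OTU_E vs OTU_L: 2
  OTU_E vs OTU_T: 3
  OTU_L vs OTU_T: 5
The smallest is 2 mismatches, between OTU_E and OTU_L; p = 2/18 = 0.111.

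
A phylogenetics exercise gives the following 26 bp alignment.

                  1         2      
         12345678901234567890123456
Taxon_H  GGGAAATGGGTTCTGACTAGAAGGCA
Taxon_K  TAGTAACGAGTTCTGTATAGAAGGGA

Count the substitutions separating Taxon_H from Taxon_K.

8

The sequences differ at positions 1 (G/T), 2 (G/A), 4 (A/T), 7 (T/C), 9 (G/A), 16 (A/T), 17 (C/A), 25 (C/G).
That gives 8 mismatches out of 26 aligned sites, so the Hamming distance is 8.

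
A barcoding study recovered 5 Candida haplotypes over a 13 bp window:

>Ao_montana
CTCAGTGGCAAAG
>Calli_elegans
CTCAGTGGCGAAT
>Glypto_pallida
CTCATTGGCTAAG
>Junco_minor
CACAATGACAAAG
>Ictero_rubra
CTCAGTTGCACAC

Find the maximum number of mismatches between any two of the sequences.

Pairwise Hamming distances:
  Ao_montana vs Calli_elegans: 2
  Ao_montana vs Glypto_pallida: 2
  Ao_montana vs Junco_minor: 3
  Ao_montana vs Ictero_rubra: 3
  Calli_elegans vs Glypto_pallida: 3
  Calli_elegans vs Junco_minor: 5
  Calli_elegans vs Ictero_rubra: 4
  Glypto_pallida vs Junco_minor: 4
  Glypto_pallida vs Ictero_rubra: 5
  Junco_minor vs Ictero_rubra: 6
The largest is 6, between Junco_minor and Ictero_rubra.

6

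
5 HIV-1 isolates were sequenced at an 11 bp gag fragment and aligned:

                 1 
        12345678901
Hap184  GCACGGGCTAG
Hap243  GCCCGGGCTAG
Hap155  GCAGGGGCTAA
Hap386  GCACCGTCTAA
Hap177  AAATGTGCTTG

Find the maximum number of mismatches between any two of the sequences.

Pairwise Hamming distances:
  Hap184 vs Hap243: 1
  Hap184 vs Hap155: 2
  Hap184 vs Hap386: 3
  Hap184 vs Hap177: 5
  Hap243 vs Hap155: 3
  Hap243 vs Hap386: 4
  Hap243 vs Hap177: 6
  Hap155 vs Hap386: 3
  Hap155 vs Hap177: 6
  Hap386 vs Hap177: 8
The largest is 8, between Hap386 and Hap177.

8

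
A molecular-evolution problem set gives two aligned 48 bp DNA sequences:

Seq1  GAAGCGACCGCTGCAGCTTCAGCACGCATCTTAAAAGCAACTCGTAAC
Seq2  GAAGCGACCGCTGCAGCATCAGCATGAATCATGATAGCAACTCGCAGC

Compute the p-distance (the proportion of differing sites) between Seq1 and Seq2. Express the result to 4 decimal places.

Mismatches occur at site 18 (T/A), site 25 (C/T), site 27 (C/A), site 31 (T/A), site 33 (A/G), site 35 (A/T), site 45 (T/C), site 47 (A/G).
There are 8 differences over 48 sites, so p = 8/48 = 0.1667.

0.1667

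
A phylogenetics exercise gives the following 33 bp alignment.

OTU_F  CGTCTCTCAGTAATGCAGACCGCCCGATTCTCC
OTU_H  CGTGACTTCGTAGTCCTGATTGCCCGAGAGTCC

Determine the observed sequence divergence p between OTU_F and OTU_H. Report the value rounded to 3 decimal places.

The sequences differ at positions 4 (C/G), 5 (T/A), 8 (C/T), 9 (A/C), 13 (A/G), 15 (G/C), 17 (A/T), 20 (C/T), 21 (C/T), 28 (T/G), 29 (T/A), 30 (C/G).
There are 12 differences over 33 sites, so p = 12/33 = 0.364.

0.364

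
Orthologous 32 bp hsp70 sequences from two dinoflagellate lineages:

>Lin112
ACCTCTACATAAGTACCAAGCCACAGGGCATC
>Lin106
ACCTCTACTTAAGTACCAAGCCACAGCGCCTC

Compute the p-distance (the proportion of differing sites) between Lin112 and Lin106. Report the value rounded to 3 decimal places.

0.094

The sequences differ at positions 9 (A/T), 27 (G/C), 30 (A/C).
There are 3 differences over 32 sites, so p = 3/32 = 0.094.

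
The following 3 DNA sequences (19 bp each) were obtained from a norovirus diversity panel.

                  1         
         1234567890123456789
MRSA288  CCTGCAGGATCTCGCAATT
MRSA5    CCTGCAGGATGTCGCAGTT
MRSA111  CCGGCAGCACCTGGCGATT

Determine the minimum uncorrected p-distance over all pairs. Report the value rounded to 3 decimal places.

0.105

Pairwise Hamming distances:
  MRSA288 vs MRSA5: 2
  MRSA288 vs MRSA111: 5
  MRSA5 vs MRSA111: 7
The smallest is 2 mismatches, between MRSA288 and MRSA5; p = 2/19 = 0.105.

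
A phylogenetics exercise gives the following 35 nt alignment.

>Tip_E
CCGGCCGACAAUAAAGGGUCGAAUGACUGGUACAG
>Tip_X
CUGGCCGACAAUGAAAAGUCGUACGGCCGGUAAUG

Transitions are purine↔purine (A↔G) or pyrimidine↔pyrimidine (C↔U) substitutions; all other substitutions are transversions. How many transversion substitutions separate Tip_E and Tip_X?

3

Differing sites — 2:C/U (Ti); 13:A/G (Ti); 16:G/A (Ti); 17:G/A (Ti); 22:A/U (Tv); 24:U/C (Ti); 26:A/G (Ti); 28:U/C (Ti); 33:C/A (Tv); 34:A/U (Tv).
Of the 10 differences, 7 transitions and 3 transversions, so the answer is 3.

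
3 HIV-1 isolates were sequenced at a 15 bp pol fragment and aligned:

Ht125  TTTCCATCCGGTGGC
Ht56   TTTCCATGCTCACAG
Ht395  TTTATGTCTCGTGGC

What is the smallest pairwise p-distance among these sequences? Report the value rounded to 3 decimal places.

Pairwise Hamming distances:
  Ht125 vs Ht56: 7
  Ht125 vs Ht395: 5
  Ht56 vs Ht395: 11
The smallest is 5 mismatches, between Ht125 and Ht395; p = 5/15 = 0.333.

0.333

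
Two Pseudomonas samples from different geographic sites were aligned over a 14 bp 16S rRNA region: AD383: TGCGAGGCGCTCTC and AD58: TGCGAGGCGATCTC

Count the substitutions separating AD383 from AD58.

1

Differing sites — 10:C/A.
That gives 1 mismatch out of 14 aligned sites, so the Hamming distance is 1.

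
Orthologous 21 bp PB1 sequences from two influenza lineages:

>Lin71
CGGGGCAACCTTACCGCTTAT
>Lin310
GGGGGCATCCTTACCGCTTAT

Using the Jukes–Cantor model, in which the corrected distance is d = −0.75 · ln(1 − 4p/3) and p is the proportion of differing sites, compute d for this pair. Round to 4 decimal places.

The sequences differ at positions 1 (C/G), 8 (A/T).
p = 2/21 = 0.095238.
d = −0.75 · ln(1 − (4/3)·0.095238) = −0.75 · ln(0.873016) = −0.75 · (-0.135801) = 0.1019.

0.1019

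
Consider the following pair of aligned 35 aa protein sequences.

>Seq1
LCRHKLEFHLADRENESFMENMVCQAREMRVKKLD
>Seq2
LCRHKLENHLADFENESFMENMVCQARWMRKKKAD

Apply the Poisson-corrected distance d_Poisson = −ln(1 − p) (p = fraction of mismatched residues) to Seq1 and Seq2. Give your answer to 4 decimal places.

0.1542

Differing sites — 8:F/N; 13:R/F; 28:E/W; 31:V/K; 34:L/A.
p = 5/35 = 0.142857.
d = −ln(1 − 0.142857) = −ln(0.857143) = 0.1542.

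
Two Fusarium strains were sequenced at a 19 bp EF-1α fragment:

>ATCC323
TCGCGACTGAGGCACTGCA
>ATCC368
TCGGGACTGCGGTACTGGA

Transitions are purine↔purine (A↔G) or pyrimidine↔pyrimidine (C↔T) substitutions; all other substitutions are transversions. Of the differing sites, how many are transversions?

3

Differing sites — 4:C/G (Tv); 10:A/C (Tv); 13:C/T (Ti); 18:C/G (Tv).
Of the 4 differences, 1 transition and 3 transversions, so the answer is 3.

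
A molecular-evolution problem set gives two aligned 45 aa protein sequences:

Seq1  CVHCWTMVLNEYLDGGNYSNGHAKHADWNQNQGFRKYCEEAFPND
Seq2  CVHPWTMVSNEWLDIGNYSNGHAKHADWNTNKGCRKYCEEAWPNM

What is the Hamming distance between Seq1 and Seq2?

Differing sites — 4:C/P; 9:L/S; 12:Y/W; 15:G/I; 30:Q/T; 32:Q/K; 34:F/C; 42:F/W; 45:D/M.
That gives 9 mismatches out of 45 aligned sites, so the Hamming distance is 9.

9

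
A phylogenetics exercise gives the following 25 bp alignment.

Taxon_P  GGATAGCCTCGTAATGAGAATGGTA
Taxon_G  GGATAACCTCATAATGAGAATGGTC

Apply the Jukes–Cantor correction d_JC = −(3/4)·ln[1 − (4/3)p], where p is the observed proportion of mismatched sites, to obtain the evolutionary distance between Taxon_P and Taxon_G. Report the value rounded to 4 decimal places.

Mismatches occur at site 6 (G↔A), site 11 (G↔A), site 25 (A↔C).
p = 3/25 = 0.120000.
d = −0.75 · ln(1 − (4/3)·0.120000) = −0.75 · ln(0.840000) = −0.75 · (-0.174353) = 0.1308.

0.1308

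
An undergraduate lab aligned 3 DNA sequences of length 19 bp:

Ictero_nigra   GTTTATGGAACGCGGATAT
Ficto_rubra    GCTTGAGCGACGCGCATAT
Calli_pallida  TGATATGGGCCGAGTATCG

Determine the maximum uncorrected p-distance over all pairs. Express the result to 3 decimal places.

Pairwise Hamming distances:
  Ictero_nigra vs Ficto_rubra: 6
  Ictero_nigra vs Calli_pallida: 9
  Ficto_rubra vs Calli_pallida: 11
The largest is 11 mismatches, between Ficto_rubra and Calli_pallida; p = 11/19 = 0.579.

0.579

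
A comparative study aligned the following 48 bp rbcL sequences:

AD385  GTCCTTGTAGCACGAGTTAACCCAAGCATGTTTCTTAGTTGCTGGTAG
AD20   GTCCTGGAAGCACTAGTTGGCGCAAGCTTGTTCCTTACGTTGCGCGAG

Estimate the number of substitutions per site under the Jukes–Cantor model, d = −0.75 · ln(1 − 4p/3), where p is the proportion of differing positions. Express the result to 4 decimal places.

0.4042

The sequences differ at positions 6 (T/G), 8 (T/A), 14 (G/T), 19 (A/G), 20 (A/G), 22 (C/G), 28 (A/T), 33 (T/C), 38 (G/C), 39 (T/G), 41 (G/T), 42 (C/G), 43 (T/C), 45 (G/C), 46 (T/G).
p = 15/48 = 0.312500.
d = −0.75 · ln(1 − (4/3)·0.312500) = −0.75 · ln(0.583333) = −0.75 · (-0.538997) = 0.4042.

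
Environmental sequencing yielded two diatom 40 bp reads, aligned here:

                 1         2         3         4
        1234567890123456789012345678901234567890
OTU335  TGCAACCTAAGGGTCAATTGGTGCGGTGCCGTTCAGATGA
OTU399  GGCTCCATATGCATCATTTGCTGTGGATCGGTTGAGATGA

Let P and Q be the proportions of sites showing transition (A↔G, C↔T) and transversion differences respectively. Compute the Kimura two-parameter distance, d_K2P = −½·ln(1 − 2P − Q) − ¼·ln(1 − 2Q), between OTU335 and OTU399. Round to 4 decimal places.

0.4845

Differing sites — 1:T/G (Tv); 4:A/T (Tv); 5:A/C (Tv); 7:C/A (Tv); 10:A/T (Tv); 12:G/C (Tv); 13:G/A (Ti); 17:A/T (Tv); 21:G/C (Tv); 24:C/T (Ti); 27:T/A (Tv); 28:G/T (Tv); 30:C/G (Tv); 34:C/G (Tv).
Of the 14 differences, 2 transitions and 12 transversions over 40 sites: P = 2/40 = 0.050000, Q = 12/40 = 0.300000.
d = −0.5·ln(0.600000) − 0.25·ln(0.400000) = −0.5·(-0.510826) − 0.25·(-0.916291) = 0.4845.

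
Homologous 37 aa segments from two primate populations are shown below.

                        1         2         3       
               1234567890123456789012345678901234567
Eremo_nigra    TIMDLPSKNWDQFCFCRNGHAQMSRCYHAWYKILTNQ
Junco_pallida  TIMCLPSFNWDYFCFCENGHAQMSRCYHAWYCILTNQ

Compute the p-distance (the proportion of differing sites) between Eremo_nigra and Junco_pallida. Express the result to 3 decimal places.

The sequences differ at positions 4 (D/C), 8 (K/F), 12 (Q/Y), 17 (R/E), 32 (K/C).
There are 5 differences over 37 sites, so p = 5/37 = 0.135.

0.135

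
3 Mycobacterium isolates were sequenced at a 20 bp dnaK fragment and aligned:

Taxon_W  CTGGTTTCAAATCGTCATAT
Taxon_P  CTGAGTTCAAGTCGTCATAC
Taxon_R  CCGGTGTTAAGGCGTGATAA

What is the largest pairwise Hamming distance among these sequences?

Pairwise Hamming distances:
  Taxon_W vs Taxon_P: 4
  Taxon_W vs Taxon_R: 7
  Taxon_P vs Taxon_R: 8
The largest is 8, between Taxon_P and Taxon_R.

8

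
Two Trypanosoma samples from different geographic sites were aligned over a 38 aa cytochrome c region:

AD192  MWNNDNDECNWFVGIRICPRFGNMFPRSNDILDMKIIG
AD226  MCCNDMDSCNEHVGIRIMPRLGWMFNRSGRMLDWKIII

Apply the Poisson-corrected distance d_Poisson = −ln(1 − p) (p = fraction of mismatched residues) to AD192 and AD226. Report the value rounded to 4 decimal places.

Mismatches occur at site 2 (W→C), site 3 (N→C), site 6 (N→M), site 8 (E→S), site 11 (W→E), site 12 (F→H), site 18 (C→M), site 21 (F→L), site 23 (N→W), site 26 (P→N), site 29 (N→G), site 30 (D→R), site 31 (I→M), site 34 (M→W), site 38 (G→I).
p = 15/38 = 0.394737.
d = −ln(1 − 0.394737) = −ln(0.605263) = 0.5021.

0.5021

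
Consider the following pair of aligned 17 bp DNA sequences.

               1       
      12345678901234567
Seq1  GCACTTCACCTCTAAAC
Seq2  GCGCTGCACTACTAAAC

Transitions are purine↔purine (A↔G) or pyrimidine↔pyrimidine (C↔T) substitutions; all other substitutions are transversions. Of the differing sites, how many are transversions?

Mismatches occur at site 3 (A↔G, transition), site 6 (T↔G, transversion), site 10 (C↔T, transition), site 11 (T↔A, transversion).
Of the 4 differences, 2 transitions and 2 transversions, so the answer is 2.

2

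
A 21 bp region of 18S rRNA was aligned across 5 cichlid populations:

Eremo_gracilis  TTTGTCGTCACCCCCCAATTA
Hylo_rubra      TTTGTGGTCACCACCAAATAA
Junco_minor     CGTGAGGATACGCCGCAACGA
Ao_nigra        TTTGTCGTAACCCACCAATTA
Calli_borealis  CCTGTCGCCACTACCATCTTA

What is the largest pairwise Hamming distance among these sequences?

13

Pairwise Hamming distances:
  Eremo_gracilis vs Hylo_rubra: 4
  Eremo_gracilis vs Junco_minor: 10
  Eremo_gracilis vs Ao_nigra: 2
  Eremo_gracilis vs Calli_borealis: 8
  Hylo_rubra vs Junco_minor: 11
  Hylo_rubra vs Ao_nigra: 6
  Hylo_rubra vs Calli_borealis: 8
  Junco_minor vs Ao_nigra: 11
  Junco_minor vs Calli_borealis: 13
  Ao_nigra vs Calli_borealis: 10
The largest is 13, between Junco_minor and Calli_borealis.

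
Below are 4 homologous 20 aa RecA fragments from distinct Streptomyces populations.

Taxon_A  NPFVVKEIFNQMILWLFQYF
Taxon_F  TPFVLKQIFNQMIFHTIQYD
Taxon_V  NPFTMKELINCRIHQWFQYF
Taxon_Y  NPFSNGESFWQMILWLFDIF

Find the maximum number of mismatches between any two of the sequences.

Pairwise Hamming distances:
  Taxon_A vs Taxon_F: 8
  Taxon_A vs Taxon_V: 9
  Taxon_A vs Taxon_Y: 7
  Taxon_F vs Taxon_V: 13
  Taxon_F vs Taxon_Y: 14
  Taxon_V vs Taxon_Y: 13
The largest is 14, between Taxon_F and Taxon_Y.

14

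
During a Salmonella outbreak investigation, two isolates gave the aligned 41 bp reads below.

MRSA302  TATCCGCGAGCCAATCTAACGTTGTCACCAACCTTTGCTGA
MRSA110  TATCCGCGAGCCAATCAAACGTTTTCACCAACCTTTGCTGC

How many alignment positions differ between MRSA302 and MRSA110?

3

The sequences differ at positions 17 (T/A), 24 (G/T), 41 (A/C).
That gives 3 mismatches out of 41 aligned sites, so the Hamming distance is 3.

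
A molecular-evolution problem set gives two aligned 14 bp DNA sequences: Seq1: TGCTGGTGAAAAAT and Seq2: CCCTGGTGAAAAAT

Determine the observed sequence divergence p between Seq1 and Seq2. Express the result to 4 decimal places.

Differing sites — 1:T/C; 2:G/C.
There are 2 differences over 14 sites, so p = 2/14 = 0.1429.

0.1429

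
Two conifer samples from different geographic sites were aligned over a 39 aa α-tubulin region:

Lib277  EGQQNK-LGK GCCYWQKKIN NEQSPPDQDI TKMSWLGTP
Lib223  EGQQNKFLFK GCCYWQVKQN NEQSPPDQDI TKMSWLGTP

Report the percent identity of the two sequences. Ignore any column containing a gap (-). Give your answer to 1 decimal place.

Excluding the 1 gap column leaves 38 comparable sites.
Mismatches occur at site 9 (G→F), site 17 (K→V), site 19 (I→Q).
35 of the 38 comparable sites match, so the percent identity is 35/38 × 100 = 92.1%.

92.1%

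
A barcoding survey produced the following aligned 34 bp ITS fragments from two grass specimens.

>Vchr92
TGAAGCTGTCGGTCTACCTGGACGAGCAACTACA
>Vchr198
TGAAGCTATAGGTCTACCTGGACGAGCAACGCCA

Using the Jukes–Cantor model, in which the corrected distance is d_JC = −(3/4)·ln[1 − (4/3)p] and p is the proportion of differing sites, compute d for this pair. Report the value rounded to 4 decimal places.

Differing sites — 8:G/A; 10:C/A; 31:T/G; 32:A/C.
p = 4/34 = 0.117647.
d = −0.75 · ln(1 − (4/3)·0.117647) = −0.75 · ln(0.843137) = −0.75 · (-0.170626) = 0.1280.

0.1280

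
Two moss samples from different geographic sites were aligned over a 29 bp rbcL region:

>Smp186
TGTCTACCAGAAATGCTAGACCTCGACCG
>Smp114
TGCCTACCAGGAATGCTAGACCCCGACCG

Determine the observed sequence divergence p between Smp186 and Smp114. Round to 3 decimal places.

0.103

The sequences differ at positions 3 (T/C), 11 (A/G), 23 (T/C).
There are 3 differences over 29 sites, so p = 3/29 = 0.103.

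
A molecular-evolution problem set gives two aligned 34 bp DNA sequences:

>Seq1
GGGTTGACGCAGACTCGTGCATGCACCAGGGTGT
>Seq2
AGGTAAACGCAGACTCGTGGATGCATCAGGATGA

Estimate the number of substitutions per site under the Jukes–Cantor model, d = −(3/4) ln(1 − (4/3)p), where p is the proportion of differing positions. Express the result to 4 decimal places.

Differing sites — 1:G/A; 5:T/A; 6:G/A; 20:C/G; 26:C/T; 31:G/A; 34:T/A.
p = 7/34 = 0.205882.
d = −0.75 · ln(1 − (4/3)·0.205882) = −0.75 · ln(0.725491) = −0.75 · (-0.320907) = 0.2407.

0.2407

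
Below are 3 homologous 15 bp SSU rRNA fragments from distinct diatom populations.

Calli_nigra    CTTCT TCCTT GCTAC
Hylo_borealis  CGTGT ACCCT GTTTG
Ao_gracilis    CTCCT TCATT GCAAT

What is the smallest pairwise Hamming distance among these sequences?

4

Pairwise Hamming distances:
  Calli_nigra vs Hylo_borealis: 7
  Calli_nigra vs Ao_gracilis: 4
  Hylo_borealis vs Ao_gracilis: 10
The smallest is 4, between Calli_nigra and Ao_gracilis.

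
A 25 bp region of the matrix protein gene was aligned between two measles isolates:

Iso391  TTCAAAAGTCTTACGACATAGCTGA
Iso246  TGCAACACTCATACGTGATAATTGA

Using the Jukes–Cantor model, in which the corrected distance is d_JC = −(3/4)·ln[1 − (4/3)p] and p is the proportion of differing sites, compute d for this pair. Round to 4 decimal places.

0.4172

Differing sites — 2:T/G; 6:A/C; 8:G/C; 11:T/A; 16:A/T; 17:C/G; 21:G/A; 22:C/T.
p = 8/25 = 0.320000.
d = −0.75 · ln(1 − (4/3)·0.320000) = −0.75 · ln(0.573333) = −0.75 · (-0.556289) = 0.4172.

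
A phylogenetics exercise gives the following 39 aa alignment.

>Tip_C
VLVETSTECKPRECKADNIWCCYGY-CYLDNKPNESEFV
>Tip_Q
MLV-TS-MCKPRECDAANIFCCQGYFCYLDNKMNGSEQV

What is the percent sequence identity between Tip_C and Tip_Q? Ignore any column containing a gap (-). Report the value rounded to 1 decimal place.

Excluding the 3 gap columns leaves 36 comparable sites.
The sequences differ at positions 1 (V/M), 8 (E/M), 15 (K/D), 17 (D/A), 20 (W/F), 23 (Y/Q), 33 (P/M), 35 (E/G), 38 (F/Q).
27 of the 36 comparable sites match, so the percent identity is 27/36 × 100 = 75.0%.

75.0%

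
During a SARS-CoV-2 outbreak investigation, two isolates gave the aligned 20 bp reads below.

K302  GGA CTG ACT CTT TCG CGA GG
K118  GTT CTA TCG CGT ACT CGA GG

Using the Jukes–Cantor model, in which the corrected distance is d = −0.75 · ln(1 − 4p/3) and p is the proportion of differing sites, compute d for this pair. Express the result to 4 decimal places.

0.5716

Mismatches occur at site 2 (G↔T), site 3 (A↔T), site 6 (G↔A), site 7 (A↔T), site 9 (T↔G), site 11 (T↔G), site 13 (T↔A), site 15 (G↔T).
p = 8/20 = 0.400000.
d = −0.75 · ln(1 − (4/3)·0.400000) = −0.75 · ln(0.466667) = −0.75 · (-0.762139) = 0.5716.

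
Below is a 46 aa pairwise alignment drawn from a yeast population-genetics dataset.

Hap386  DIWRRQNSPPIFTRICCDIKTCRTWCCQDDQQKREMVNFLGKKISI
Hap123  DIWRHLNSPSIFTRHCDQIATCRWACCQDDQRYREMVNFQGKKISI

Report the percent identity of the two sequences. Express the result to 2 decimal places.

73.91%

Mismatches occur at site 5 (R↔H), site 6 (Q↔L), site 10 (P↔S), site 15 (I↔H), site 17 (C↔D), site 18 (D↔Q), site 20 (K↔A), site 24 (T↔W), site 25 (W↔A), site 32 (Q↔R), site 33 (K↔Y), site 40 (L↔Q).
34 of the 46 sites match, so the percent identity is 34/46 × 100 = 73.91%.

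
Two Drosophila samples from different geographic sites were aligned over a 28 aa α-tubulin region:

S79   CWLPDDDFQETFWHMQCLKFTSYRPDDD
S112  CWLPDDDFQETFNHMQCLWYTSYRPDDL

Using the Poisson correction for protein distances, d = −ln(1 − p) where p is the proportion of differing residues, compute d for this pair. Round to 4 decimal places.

Mismatches occur at site 13 (W→N), site 19 (K→W), site 20 (F→Y), site 28 (D→L).
p = 4/28 = 0.142857.
d = −ln(1 − 0.142857) = −ln(0.857143) = 0.1542.

0.1542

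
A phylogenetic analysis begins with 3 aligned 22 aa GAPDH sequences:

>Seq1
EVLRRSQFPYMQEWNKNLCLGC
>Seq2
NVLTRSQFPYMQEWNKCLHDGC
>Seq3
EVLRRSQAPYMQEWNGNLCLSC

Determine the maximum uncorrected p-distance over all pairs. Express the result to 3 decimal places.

Pairwise Hamming distances:
  Seq1 vs Seq2: 5
  Seq1 vs Seq3: 3
  Seq2 vs Seq3: 8
The largest is 8 mismatches, between Seq2 and Seq3; p = 8/22 = 0.364.

0.364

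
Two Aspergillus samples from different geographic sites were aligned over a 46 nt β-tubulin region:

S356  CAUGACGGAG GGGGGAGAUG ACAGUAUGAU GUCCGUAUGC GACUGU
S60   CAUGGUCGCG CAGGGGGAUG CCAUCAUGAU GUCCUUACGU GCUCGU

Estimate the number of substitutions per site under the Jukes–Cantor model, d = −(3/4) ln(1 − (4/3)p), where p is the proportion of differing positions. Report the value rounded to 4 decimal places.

The sequences differ at positions 5 (A/G), 6 (C/U), 7 (G/C), 9 (A/C), 11 (G/C), 12 (G/A), 16 (A/G), 21 (A/C), 24 (G/U), 25 (U/C), 35 (G/U), 38 (U/C), 40 (C/U), 42 (A/C), 43 (C/U), 44 (U/C).
p = 16/46 = 0.347826.
d = −0.75 · ln(1 − (4/3)·0.347826) = −0.75 · ln(0.536232) = −0.75 · (-0.623188) = 0.4674.

0.4674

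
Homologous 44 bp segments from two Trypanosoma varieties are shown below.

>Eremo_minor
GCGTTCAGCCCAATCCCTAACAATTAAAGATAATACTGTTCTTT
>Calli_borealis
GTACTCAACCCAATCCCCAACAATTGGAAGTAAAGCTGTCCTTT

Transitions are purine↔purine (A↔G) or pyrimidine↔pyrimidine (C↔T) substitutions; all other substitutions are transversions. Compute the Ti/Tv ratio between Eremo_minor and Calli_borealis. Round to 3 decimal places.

11.000

The sequences differ at positions 2 (C/T, transition), 3 (G/A, transition), 4 (T/C, transition), 8 (G/A, transition), 18 (T/C, transition), 26 (A/G, transition), 27 (A/G, transition), 29 (G/A, transition), 30 (A/G, transition), 34 (T/A, transversion), 35 (A/G, transition), 40 (T/C, transition).
Of the 12 differences, 11 transitions and 1 transversion, so Ti/Tv = 11/1 = 11.000.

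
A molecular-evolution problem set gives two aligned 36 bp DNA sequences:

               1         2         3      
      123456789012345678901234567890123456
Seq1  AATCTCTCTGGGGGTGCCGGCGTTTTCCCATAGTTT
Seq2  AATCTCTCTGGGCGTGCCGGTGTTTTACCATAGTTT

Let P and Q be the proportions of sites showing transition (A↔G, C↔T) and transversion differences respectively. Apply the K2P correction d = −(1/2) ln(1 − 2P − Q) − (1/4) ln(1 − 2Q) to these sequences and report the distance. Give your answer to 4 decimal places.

0.0883

The sequences differ at positions 13 (G/C, transversion), 21 (C/T, transition), 27 (C/A, transversion).
Of the 3 differences, 1 transition and 2 transversions over 36 sites: P = 1/36 = 0.027778, Q = 2/36 = 0.055556.
d = −0.5·ln(0.888888) − 0.25·ln(0.888888) = −0.5·(-0.117784) − 0.25·(-0.117784) = 0.0883.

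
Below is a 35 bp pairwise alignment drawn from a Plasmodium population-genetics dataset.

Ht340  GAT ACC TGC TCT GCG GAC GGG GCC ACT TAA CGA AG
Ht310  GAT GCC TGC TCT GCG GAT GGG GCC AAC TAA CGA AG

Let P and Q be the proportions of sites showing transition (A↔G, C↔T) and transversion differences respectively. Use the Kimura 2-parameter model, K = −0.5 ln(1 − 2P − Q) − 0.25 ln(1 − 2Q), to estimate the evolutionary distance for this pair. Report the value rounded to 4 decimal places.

Mismatches occur at site 4 (A→G, transition), site 18 (C→T, transition), site 26 (C→A, transversion), site 27 (T→C, transition).
Of the 4 differences, 3 transitions and 1 transversion over 35 sites: P = 3/35 = 0.085714, Q = 1/35 = 0.028571.
d = −0.5·ln(0.800001) − 0.25·ln(0.942858) = −0.5·(-0.223142) − 0.25·(-0.058840) = 0.1263.

0.1263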